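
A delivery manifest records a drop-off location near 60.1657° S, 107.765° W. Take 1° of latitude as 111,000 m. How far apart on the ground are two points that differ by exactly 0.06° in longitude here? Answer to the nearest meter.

0.06° of longitude at 60.1657° is 0.06 × 111000 × cos 60.1657° ≈ 0.06 × 55221.8 = 3313.31 m.

3313 meters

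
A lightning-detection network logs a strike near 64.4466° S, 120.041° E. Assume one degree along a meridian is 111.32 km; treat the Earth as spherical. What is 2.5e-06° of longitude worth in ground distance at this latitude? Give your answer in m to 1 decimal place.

At 64.4466° a degree of longitude is 111320 × cos 64.4466° ≈ 48018.1 m, so 2.5e-06° corresponds to 0.120045 m.

0.1 m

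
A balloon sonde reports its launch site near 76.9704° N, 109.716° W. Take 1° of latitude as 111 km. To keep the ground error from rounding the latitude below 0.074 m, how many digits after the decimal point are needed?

One degree of latitude covers 111000 m.
N decimal places → at most half a unit in the last place, 0.5 × 10⁻ᴺ° = 111000/2 × 10⁻ᴺ m.
Setting 55500 × 10⁻ᴺ ≤ 0.074 gives 10ᴺ ≥ 7.5e+05, i.e. N ≥ 5.88.
At 5 places the error can reach 0.555 m, but 6 places keeps it to 0.0555 m.

6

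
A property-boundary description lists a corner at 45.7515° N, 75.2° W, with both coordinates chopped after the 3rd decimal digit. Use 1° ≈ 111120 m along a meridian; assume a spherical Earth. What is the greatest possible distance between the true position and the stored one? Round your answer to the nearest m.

135 m

Truncating at 3 decimal places can drop up to a full unit in the last place, so each coordinate may be off by as much as 0.001°.
Latitude error → 0.001 × 111120 = 111.12 m along the meridian.
E–W at 45.7515°: 0.001° × 111120 × cos 45.7515° = 0.001 × 111120 × 0.6978 ≈ 77.5364 m.
Worst case both components are at the extreme and orthogonal: √(111.12² + 77.5364²) ≈ 135.497 m.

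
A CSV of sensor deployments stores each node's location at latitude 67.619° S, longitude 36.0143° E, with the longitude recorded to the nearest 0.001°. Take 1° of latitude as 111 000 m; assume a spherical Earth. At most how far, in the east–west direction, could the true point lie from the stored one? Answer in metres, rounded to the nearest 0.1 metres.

21.1 metres

Rounding to 3 decimal places leaves the longitude within ±0.0005° of the true value.
One degree of longitude at 67.619° is 111000 × cos 67.619° ≈ 111000 × 0.3808 = 42264.8 m.
So at most 0.0005° × 42264.8 ≈ 21.1324 m east–west.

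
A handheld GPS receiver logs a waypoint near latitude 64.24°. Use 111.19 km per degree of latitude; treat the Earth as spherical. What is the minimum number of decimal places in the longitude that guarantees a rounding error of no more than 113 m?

At 64.24° one degree of longitude covers 111190 × cos 64.24° ≈ 111190 × 0.4346 ≈ 48323.4 m.
With N decimal places the half-ulp bound is 0.5·10⁻ᴺ°, or 0.5·10⁻ᴺ × 48323.4 m on the ground.
Setting 24161.7 × 10⁻ᴺ ≤ 113 gives 10ᴺ ≥ 213.8, i.e. N ≥ 2.33.
At 2 places the error can reach 242 m, but 3 places keeps it to 24.2 m.

3 decimal places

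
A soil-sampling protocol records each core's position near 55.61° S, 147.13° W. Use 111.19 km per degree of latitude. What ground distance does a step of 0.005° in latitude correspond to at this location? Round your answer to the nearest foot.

0.005° × 111190 m/° = 555.95 m.
Converting: 555.95 m × 3.2808 ft/m ≈ 1824 ft.

1824 feet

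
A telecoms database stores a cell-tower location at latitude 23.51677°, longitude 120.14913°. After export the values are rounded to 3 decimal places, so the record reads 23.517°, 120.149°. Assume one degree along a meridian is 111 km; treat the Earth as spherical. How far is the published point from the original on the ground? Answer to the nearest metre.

The latitude changed by -0.00023° and the longitude by +0.00013°.
North–south shift: -0.00023 × 111000 = -25.53 m.
E–W at 23.517°: 0.00013° × 111000 × cos 23.517° = 0.00013 × 111000 × 0.9169 ≈ 13.2315 m.
Combined displacement = (25.53² + 13.2315²)^½ ≈ 28.755 m.

29 metres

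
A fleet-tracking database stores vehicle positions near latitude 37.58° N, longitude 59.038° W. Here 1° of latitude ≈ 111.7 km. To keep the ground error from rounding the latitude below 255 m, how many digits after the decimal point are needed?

One degree of latitude covers 111700 m.
With N decimal places the half-ulp bound is 0.5·10⁻ᴺ°, or 0.5·10⁻ᴺ × 111700 m on the ground.
Need 0.5 × 111700 × 10⁻ᴺ ≤ 255 → 10⁻ᴺ ≤ 4.566e-03, so N ≥ 2.34.
N = 2 would give 558 m (too coarse); N = 3 gives 55.9 m ≤ 255 m.

3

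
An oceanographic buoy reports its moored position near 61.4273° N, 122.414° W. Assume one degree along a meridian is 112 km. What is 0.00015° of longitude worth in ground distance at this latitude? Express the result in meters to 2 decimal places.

8.03 meters

One degree of longitude here spans 112000 × cos 61.4273° = 112000 × 0.4783 ≈ 53566.6 m; 0.00015° of that is 8.03499 m.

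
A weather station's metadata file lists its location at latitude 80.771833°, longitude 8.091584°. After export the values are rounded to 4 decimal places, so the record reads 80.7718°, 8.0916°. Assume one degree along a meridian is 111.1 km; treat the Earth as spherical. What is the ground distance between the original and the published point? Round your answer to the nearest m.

4 m

Δlat = 80.771833 − 80.7718 = +0.000033°; Δlon = 8.091584 − 8.0916 = -0.000016°.
North–south shift: 0.000033 × 111100 = 3.6663 m.
East–west at this latitude: -0.000016° × 111100 × cos 80.7718° ≈ -0.000016 × 17816.8 = -0.285068 m.
Combined displacement = (3.6663² + 0.285068²)^½ ≈ 3.67737 m.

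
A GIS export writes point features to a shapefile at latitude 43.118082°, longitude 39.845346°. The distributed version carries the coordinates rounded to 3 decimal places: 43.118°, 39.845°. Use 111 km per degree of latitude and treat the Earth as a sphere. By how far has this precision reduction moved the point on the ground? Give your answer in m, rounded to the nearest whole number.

Δlat = 43.118082 − 43.118 = +0.000082°; Δlon = 39.845346 − 39.845 = +0.000346°.
N–S: 0.000082° × 111000 m/° = 9.102 m.
E–W at 43.118°: 0.000346° × 111000 × cos 43.118° = 0.000346 × 111000 × 0.7299 ≈ 28.0344 m.
Distance: √(9.102² + 28.0344²) ≈ 29.4749 m.

29 m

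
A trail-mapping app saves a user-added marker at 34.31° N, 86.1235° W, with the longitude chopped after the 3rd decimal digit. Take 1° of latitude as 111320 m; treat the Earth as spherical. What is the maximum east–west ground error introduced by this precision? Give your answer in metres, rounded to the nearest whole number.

92 metres

Truncating at 3 decimal places can drop up to a full unit in the last place, so the longitude may be off by as much as 0.001°.
At latitude 34.31° a degree of longitude spans 111320 m × cos 34.31° = 111320 × 0.8260 ≈ 91950.3 m.
East–west error: 0.001° × 91950.3 m/° ≈ 91.9503 m.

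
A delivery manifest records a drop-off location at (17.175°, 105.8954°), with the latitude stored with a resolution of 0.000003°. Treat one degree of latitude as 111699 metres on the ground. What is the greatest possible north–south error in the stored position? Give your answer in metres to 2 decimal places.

0.17 metres

With a 0.000003° grid the true value lies within half a step, ±0.000003°/2 = ±1.5e-06°, of the stored one.
So the N–S error is at most 1.5e-06 × 111699 = 0.167549 m.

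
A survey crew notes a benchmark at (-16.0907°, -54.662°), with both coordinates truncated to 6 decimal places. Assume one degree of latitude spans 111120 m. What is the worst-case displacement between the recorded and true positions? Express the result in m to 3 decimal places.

0.154 m

Truncating at 6 decimal places can drop up to a full unit in the last place, so each coordinate may be off by as much as 1e-06°.
Latitude error → 1e-06 × 111120 = 0.11112 m along the meridian.
East–west component at 16.0907°: 1e-06° × 111120 × cos 16.0907° ≈ 1e-06 × 106767 ≈ 0.106767 m.
Worst case both components are at the extreme and orthogonal: √(0.11112² + 0.106767²) ≈ 0.1541 m.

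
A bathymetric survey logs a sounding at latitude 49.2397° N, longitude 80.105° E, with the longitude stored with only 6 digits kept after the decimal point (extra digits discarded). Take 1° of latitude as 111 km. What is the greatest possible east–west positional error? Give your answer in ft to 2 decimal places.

Truncating at 6 decimal places can drop up to a full unit in the last place, so the longitude may be off by as much as 1e-06°.
One degree of longitude at 49.2397° is 111000 × cos 49.2397° ≈ 111000 × 0.6529 = 72471.4 m.
East–west error: 1e-06° × 72471.4 m/° ≈ 0.0724714 m.
Converting: 0.0724714 m × 3.2808 ft/m ≈ 0.23777 ft.

0.24 ft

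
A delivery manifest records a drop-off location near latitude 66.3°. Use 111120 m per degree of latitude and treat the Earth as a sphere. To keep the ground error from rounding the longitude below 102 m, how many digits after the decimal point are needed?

3

At 66.3° one degree of longitude covers 111120 × cos 66.3° ≈ 111120 × 0.4019 ≈ 44664.4 m.
Rounding to N decimal places gives at most 0.5 × 10⁻ᴺ degrees of error, i.e. 0.5 × 10⁻ᴺ × 44664.4 m.
Setting 22332.2 × 10⁻ᴺ ≤ 102 gives 10ᴺ ≥ 218.9, i.e. N ≥ 2.34.
N = 2 would give 223 m (too coarse); N = 3 gives 22.3 m ≤ 102 m.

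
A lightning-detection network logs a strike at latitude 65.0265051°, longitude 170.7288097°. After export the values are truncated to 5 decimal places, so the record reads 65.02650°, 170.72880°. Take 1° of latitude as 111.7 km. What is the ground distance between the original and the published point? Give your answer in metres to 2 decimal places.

The latitude changed by +0.0000051° and the longitude by +0.0000097°.
North–south shift: 0.0000051 × 111700 = 0.56967 m.
E–W at 65.0265°: 0.0000097° × 111700 × cos 65.0265° = 0.0000097 × 111700 × 0.4222 ≈ 0.457448 m.
Hypotenuse of the two orthogonal shifts: √(0.56967² + 0.457448²) = 0.730605 m.

0.73 metres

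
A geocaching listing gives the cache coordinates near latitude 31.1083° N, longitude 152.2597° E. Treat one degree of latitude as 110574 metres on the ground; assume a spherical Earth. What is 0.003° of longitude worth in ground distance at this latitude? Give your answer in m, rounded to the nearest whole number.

284 m

0.003° of longitude at 31.1083° is 0.003 × 110574 × cos 31.1083° ≈ 0.003 × 94672.6 = 284.018 m.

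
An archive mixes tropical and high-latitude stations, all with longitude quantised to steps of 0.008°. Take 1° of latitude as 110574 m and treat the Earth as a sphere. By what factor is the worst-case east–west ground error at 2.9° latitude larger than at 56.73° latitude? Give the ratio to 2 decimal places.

1.82

With a 0.008° grid the true value lies within half a step, ±0.008°/2 = ±0.004°, of the stored one.
At 2.9°: 0.004° × 110574 × cos 2.9° = 0.004 × 110574 × 0.9987 ≈ 441.73 m.
Error at 56.73° = 0.004° × 110574 × cos 56.73° ≈ 442.3 × 0.5486 = 242.64 m.
Ratio: 441.73 / 242.64 = cos 2.9° / cos 56.73° ≈ 1.8205.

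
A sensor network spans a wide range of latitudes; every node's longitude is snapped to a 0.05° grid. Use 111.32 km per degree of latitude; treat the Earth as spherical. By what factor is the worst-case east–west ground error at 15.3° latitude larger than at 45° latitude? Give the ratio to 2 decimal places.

1.36

With a 0.05° grid the true value lies within half a step, ±0.05°/2 = ±0.025°, of the stored one.
Error at 15.3° = 0.025° × 111320 × cos 15.3° ≈ 2783 × 0.9646 = 2684.4 m.
Error at 45° = 0.025° × 111320 × cos 45° ≈ 2783 × 0.7071 = 1967.9 m.
The ratio reduces to cos 15.3° / cos 45° = 0.9646/0.7071 ≈ 1.3641.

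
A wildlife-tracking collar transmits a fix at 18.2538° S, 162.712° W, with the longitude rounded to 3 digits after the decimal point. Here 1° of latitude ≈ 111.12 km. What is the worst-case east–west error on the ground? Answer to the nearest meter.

Rounding to 3 decimal places leaves the longitude within ±0.0005° of the true value.
Parallels shrink by cos φ, so at 18.2538° a degree of longitude is 111120 × 0.9497 ≈ 105528 m.
So at most 0.0005° × 105528 ≈ 52.7641 m east–west.

53 meters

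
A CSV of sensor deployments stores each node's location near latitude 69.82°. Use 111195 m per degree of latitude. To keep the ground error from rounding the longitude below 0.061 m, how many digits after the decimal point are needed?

At 69.82° one degree of longitude covers 111195 × cos 69.82° ≈ 111195 × 0.3450 ≈ 38359 m.
With N decimal places the half-ulp bound is 0.5·10⁻ᴺ°, or 0.5·10⁻ᴺ × 38359 m on the ground.
Need 0.5 × 38359 × 10⁻ᴺ ≤ 0.061 → 10⁻ᴺ ≤ 3.180e-06, so N ≥ 5.50.
So 6 decimal places suffice (0.0192 m); 5 would allow up to 0.192 m.

6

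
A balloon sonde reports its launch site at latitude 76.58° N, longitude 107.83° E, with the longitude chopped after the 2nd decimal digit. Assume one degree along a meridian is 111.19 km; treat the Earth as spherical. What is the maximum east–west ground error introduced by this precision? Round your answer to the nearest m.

258 m

Truncating at 2 decimal places can drop up to a full unit in the last place, so the longitude may be off by as much as 0.01°.
At latitude 76.58° a degree of longitude spans 111190 m × cos 76.58° = 111190 × 0.2321 ≈ 25805.8 m.
East–west error: 0.01° × 25805.8 m/° ≈ 258.058 m.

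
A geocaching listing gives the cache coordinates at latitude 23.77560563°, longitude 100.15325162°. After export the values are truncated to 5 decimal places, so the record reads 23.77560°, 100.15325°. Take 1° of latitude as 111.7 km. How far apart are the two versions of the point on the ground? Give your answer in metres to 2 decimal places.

Δlat = 23.77560563 − 23.77560 = +0.00000563°; Δlon = 100.15325162 − 100.15325 = +0.00000162°.
N–S: 0.00000563° × 111700 m/° = 0.628871 m.
E–W at 23.7756°: 0.00000162° × 111700 × cos 23.7756° = 0.00000162 × 111700 × 0.9151 ≈ 0.165597 m.
Combined displacement = (0.628871² + 0.165597²)^½ ≈ 0.650308 m.

0.65 metres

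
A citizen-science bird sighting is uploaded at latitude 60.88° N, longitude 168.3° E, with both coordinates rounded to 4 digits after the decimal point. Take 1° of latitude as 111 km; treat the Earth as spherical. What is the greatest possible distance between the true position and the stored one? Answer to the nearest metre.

6 metres

Rounding to 4 decimal places leaves each coordinate within ±5e-05° of the true value.
Latitude error → 5e-05 × 111000 = 5.55 m along the meridian.
East–west component at 60.88°: 5e-05° × 111000 × cos 60.88° ≈ 5e-05 × 54017.1 ≈ 2.70085 m.
The two errors are perpendicular, so the maximum displacement is √(5.55² + 2.70085²) ≈ 6.17229 m.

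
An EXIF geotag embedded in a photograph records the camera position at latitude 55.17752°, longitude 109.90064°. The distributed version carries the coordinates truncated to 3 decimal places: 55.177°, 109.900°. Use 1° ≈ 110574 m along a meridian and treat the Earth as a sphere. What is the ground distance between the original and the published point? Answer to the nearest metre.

The latitude changed by +0.00052° and the longitude by +0.00064°.
North–south shift: 0.00052 × 110574 = 57.4985 m.
East–west at this latitude: 0.00064° × 110574 × cos 55.177° ≈ 0.00064 × 63142.5 = 40.4112 m.
Combined displacement = (57.4985² + 40.4112²)^½ ≈ 70.279 m.

70 metres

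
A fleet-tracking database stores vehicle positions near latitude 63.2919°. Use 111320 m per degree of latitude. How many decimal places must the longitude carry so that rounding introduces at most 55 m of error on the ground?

At 63.2919° one degree of longitude covers 111320 × cos 63.2919° ≈ 111320 × 0.4494 ≈ 50032.2 m.
Rounding to N decimal places gives at most 0.5 × 10⁻ᴺ degrees of error, i.e. 0.5 × 10⁻ᴺ × 50032.2 m.
Setting 25016.1 × 10⁻ᴺ ≤ 55 gives 10ᴺ ≥ 454.8, i.e. N ≥ 2.66.
So 3 decimal places suffice (25 m); 2 would allow up to 250 m.

3 decimal places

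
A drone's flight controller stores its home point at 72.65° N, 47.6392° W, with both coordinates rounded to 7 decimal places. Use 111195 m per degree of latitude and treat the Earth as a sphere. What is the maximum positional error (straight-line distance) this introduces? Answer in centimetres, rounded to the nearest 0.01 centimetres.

0.58 centimetres

Rounding to 7 decimal places leaves each coordinate within ±5e-08° of the true value.
Latitude error → 5e-08 × 111195 = 0.00555975 m along the meridian.
East–west component at 72.65°: 5e-08° × 111195 × cos 72.65° ≈ 5e-08 × 33159.2 ≈ 0.00165796 m.
Worst case both components are at the extreme and orthogonal: √(0.00555975² + 0.00165796²) ≈ 0.00580169 m.
That is 0.00580169 m = 0.58017 cm.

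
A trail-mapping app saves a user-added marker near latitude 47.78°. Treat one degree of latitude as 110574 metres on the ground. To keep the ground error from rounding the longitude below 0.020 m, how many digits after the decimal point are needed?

At 47.78° one degree of longitude covers 110574 × cos 47.78° ≈ 110574 × 0.6720 ≈ 74303.4 m.
N decimal places → at most half a unit in the last place, 0.5 × 10⁻ᴺ° = 74303.4/2 × 10⁻ᴺ m.
Need 0.5 × 74303.4 × 10⁻ᴺ ≤ 0.020 → 10⁻ᴺ ≤ 5.383e-07, so N ≥ 6.27.
At 6 places the error can reach 0.0372 m, but 7 places keeps it to 0.00372 m.

7 decimal places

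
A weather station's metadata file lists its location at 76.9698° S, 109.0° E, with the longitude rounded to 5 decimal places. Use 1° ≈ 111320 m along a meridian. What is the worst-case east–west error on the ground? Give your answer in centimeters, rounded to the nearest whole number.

13 centimeters

Rounding to 5 decimal places leaves the longitude within ±5e-06° of the true value.
One degree of longitude at 76.9698° is 111320 × cos 76.9698° ≈ 111320 × 0.2255 = 25098.7 m.
East–west error: 5e-06° × 25098.7 m/° ≈ 0.125494 m.
That is 0.125494 m = 12.549 cm.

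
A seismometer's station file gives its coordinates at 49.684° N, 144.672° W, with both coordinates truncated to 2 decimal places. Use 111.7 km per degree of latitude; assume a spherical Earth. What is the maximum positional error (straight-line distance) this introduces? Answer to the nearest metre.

1330 metres

Truncating at 2 decimal places can drop up to a full unit in the last place, so each coordinate may be off by as much as 0.01°.
Latitude error → 0.01 × 111700 = 1117 m along the meridian.
E–W at 49.684°: 0.01° × 111700 × cos 49.684° = 0.01 × 111700 × 0.6470 ≈ 722.702 m.
Worst case both components are at the extreme and orthogonal: √(1117² + 722.702²) ≈ 1330.41 m.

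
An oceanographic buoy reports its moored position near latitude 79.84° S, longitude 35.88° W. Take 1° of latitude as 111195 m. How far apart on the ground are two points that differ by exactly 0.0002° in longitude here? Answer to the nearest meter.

At 79.84° a degree of longitude is 111195 × cos 79.84° ≈ 19614.5 m, so 0.0002° corresponds to 3.92291 m.

4 meters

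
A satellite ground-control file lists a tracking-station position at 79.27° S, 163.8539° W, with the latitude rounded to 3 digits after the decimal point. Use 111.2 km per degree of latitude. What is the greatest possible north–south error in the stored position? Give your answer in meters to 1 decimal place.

Rounding to 3 decimal places leaves the latitude within ±0.0005° of the true value.
So the N–S error is at most 0.0005 × 111200 = 55.6 m.

55.6 meters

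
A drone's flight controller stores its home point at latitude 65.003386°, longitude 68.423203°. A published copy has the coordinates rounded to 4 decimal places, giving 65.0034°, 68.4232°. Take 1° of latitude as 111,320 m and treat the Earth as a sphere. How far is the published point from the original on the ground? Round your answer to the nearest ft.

The latitude changed by -0.000014° and the longitude by +0.000003°.
N–S: -0.000014° × 111320 m/° = -1.55848 m.
East–west at this latitude: 0.000003° × 111320 × cos 65.0034° ≈ 0.000003 × 47039.9 = 0.14112 m.
Combined displacement = (1.55848² + 0.14112²)^½ ≈ 1.56486 m.
Converting: 1.56486 m × 3.2808 ft/m ≈ 5.134 ft.

5 ft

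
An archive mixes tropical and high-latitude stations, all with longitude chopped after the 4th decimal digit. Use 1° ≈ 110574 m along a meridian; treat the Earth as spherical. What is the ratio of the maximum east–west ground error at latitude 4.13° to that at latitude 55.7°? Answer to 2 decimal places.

Truncating at 4 decimal places can drop up to a full unit in the last place, so the longitude may be off by as much as 0.0001°.
Error at 4.13° = 0.0001° × 110574 × cos 4.13° ≈ 11.057 × 0.9974 = 11.029 m.
At 55.7°: 0.0001° × 110574 × cos 55.7° = 0.0001 × 110574 × 0.5635 ≈ 6.2311 m.
Ratio: 11.029 / 6.2311 = cos 4.13° / cos 55.7° ≈ 1.7699.

1.77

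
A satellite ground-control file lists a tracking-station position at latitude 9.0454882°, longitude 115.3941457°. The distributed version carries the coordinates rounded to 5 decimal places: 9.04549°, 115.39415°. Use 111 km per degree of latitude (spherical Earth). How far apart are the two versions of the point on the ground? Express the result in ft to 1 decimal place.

The latitude changed by -0.0000018° and the longitude by -0.0000043°.
N–S: -0.0000018° × 111000 m/° = -0.1998 m.
E–W at 9.04549°: -0.0000043° × 111000 × cos 9.04549° = -0.0000043 × 111000 × 0.9876 ≈ -0.471364 m.
Distance: √(0.1998² + 0.471364²) ≈ 0.511961 m.
Converting: 0.511961 m × 3.2808 ft/m ≈ 1.6797 ft.

1.7 ft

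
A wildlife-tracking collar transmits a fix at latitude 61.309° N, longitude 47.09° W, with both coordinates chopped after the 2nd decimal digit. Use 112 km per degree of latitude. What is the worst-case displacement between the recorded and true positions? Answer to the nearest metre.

Truncating at 2 decimal places can drop up to a full unit in the last place, so each coordinate may be off by as much as 0.01°.
N–S: 0.01° × 112000 m/° = 1120 m.
East–west component at 61.309°: 0.01° × 112000 × cos 61.309° ≈ 0.01 × 53769.6 ≈ 537.696 m.
Combining orthogonally: (1120² + 537.696²)^½ ≈ 1242.38 m.

1242 metres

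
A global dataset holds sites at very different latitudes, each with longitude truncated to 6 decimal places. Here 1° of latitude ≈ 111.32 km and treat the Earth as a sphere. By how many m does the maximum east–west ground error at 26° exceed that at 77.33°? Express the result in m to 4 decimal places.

Truncating at 6 decimal places can drop up to a full unit in the last place, so the longitude may be off by as much as 1e-06°.
Error at 26° = 1e-06° × 111320 × cos 26° ≈ 0.11132 × 0.8988 = 0.10005 m.
At 77.33°: 1e-06° × 111320 × cos 77.33° = 1e-06 × 111320 × 0.2193 ≈ 0.024416 m.
Difference: 0.10005 − 0.024416 = 0.075637 m.

0.0756 m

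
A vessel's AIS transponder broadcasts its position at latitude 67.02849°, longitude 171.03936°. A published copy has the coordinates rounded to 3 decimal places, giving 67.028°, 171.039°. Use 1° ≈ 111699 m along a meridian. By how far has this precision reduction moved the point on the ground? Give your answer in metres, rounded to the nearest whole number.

57 metres

The latitude changed by +0.00049° and the longitude by +0.00036°.
N–S: 0.00049° × 111699 m/° = 54.7325 m.
E–W at 67.028°: 0.00036° × 111699 × cos 67.028° = 0.00036 × 111699 × 0.3903 ≈ 15.6938 m.
Distance: √(54.7325² + 15.6938²) ≈ 56.9381 m.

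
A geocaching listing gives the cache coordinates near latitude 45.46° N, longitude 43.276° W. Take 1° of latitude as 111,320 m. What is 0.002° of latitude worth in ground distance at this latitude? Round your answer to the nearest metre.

223 metres

0.002° × 111320 m/° = 222.64 m.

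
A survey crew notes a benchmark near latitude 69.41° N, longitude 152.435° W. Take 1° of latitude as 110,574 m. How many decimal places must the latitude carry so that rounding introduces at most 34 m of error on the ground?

4 decimal places

One degree of latitude covers 110574 m.
With N decimal places the half-ulp bound is 0.5·10⁻ᴺ°, or 0.5·10⁻ᴺ × 110574 m on the ground.
Need 0.5 × 110574 × 10⁻ᴺ ≤ 34 → 10⁻ᴺ ≤ 6.150e-04, so N ≥ 3.21.
So 4 decimal places suffice (5.53 m); 3 would allow up to 55.3 m.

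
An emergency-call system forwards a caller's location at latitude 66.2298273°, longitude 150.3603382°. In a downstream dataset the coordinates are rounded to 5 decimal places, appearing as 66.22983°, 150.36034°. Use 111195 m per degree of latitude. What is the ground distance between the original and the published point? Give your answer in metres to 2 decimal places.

0.31 metres

Δlat = 66.2298273 − 66.22983 = -0.0000027°; Δlon = 150.3603382 − 150.36034 = -0.0000018°.
N–S: -0.0000027° × 111195 m/° = -0.300227 m.
E–W at 66.2298°: -0.0000018° × 111195 × cos 66.2298° = -0.0000018 × 111195 × 0.4031 ≈ -0.0806746 m.
Hypotenuse of the two orthogonal shifts: √(0.300227² + 0.0806746²) = 0.310877 m.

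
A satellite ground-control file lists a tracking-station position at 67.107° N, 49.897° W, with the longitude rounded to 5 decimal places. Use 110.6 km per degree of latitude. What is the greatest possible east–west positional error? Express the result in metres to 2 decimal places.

Rounding to 5 decimal places leaves the longitude within ±5e-06° of the true value.
Parallels shrink by cos φ, so at 67.107° a degree of longitude is 110600 × 0.3890 ≈ 43024.7 m.
East–west error: 5e-06° × 43024.7 m/° ≈ 0.215123 m.

0.22 metres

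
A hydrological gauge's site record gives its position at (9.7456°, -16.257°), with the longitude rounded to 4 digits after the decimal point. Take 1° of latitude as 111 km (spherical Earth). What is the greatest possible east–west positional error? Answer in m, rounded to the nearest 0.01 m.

5.47 m

Rounding to 4 decimal places leaves the longitude within ±5e-05° of the true value.
One degree of longitude at 9.7456° is 111000 × cos 9.7456° ≈ 111000 × 0.9856 = 109398 m.
So at most 5e-05° × 109398 ≈ 5.46991 m east–west.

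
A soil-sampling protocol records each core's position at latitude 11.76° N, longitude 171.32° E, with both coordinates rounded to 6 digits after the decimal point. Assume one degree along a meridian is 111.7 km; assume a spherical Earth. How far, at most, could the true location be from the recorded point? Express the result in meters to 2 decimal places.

Rounding to 6 decimal places leaves each coordinate within ±5e-07° of the true value.
N–S: 5e-07° × 111700 m/° = 0.05585 m.
E–W at 11.76°: 5e-07° × 111700 × cos 11.76° = 5e-07 × 111700 × 0.9790 ≈ 0.0546777 m.
Worst case both components are at the extreme and orthogonal: √(0.05585² + 0.0546777²) ≈ 0.0781593 m.

0.08 meters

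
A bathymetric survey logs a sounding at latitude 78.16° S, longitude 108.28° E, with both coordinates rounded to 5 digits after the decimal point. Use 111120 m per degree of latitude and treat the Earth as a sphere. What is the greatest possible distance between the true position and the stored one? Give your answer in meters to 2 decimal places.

Rounding to 5 decimal places leaves each coordinate within ±5e-06° of the true value.
Latitude error → 5e-06 × 111120 = 0.5556 m along the meridian.
Longitude error → 5e-06 × 111120 × cos 78.16° = 5e-06 × 111120 × 0.2052 ≈ 0.113998 m.
Combining orthogonally: (0.5556² + 0.113998²)^½ ≈ 0.567174 m.

0.57 meters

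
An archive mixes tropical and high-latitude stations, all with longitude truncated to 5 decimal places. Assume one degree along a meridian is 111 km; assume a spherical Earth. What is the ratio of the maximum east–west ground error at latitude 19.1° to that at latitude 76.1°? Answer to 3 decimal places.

Truncating at 5 decimal places can drop up to a full unit in the last place, so the longitude may be off by as much as 1e-05°.
Error at 19.1° = 1e-05° × 111000 × cos 19.1° ≈ 1.11 × 0.9449 = 1.0489 m.
At 76.1°: 1e-05° × 111000 × cos 76.1° = 1e-05 × 111000 × 0.2402 ≈ 0.26665 m.
Ratio: 1.0489 / 0.26665 = cos 19.1° / cos 76.1° ≈ 3.9335.

3.934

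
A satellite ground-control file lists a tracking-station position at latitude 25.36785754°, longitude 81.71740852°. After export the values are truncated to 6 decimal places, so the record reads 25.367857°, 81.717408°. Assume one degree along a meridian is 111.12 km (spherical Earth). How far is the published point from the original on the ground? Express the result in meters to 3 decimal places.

0.080 meters

The latitude changed by +0.00000054° and the longitude by +0.00000052°.
N–S: 0.00000054° × 111120 m/° = 0.0600048 m.
East–west at this latitude: 0.00000052° × 111120 × cos 25.3679° ≈ 0.00000052 × 100405 = 0.0522108 m.
Hypotenuse of the two orthogonal shifts: √(0.0600048² + 0.0522108²) = 0.0795396 m.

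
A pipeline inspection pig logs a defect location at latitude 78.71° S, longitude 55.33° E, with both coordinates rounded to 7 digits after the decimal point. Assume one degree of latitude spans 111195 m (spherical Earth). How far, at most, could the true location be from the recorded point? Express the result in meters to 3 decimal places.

0.006 meters

Rounding to 7 decimal places leaves each coordinate within ±5e-08° of the true value.
North–south component: 5e-08° × 111195 = 0.00555975 m.
E–W at 78.71°: 5e-08° × 111195 × cos 78.71° = 5e-08 × 111195 × 0.1958 ≈ 0.00108846 m.
Combining orthogonally: (0.00555975² + 0.00108846²)^½ ≈ 0.00566529 m.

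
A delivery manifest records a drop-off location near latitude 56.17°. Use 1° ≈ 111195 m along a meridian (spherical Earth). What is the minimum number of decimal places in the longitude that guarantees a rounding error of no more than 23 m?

At 56.17° one degree of longitude covers 111195 × cos 56.17° ≈ 111195 × 0.5567 ≈ 61905.7 m.
With N decimal places the half-ulp bound is 0.5·10⁻ᴺ°, or 0.5·10⁻ᴺ × 61905.7 m on the ground.
Need 0.5 × 61905.7 × 10⁻ᴺ ≤ 23 → 10⁻ᴺ ≤ 7.431e-04, so N ≥ 3.13.
At 3 places the error can reach 31 m, but 4 places keeps it to 3.1 m.

4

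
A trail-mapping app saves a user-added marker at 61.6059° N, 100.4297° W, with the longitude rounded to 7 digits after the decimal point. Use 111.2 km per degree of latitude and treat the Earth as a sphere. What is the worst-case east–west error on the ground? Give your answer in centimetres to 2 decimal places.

Rounding to 7 decimal places leaves the longitude within ±5e-08° of the true value.
Parallels shrink by cos φ, so at 61.6059° a degree of longitude is 111200 × 0.4755 ≈ 52879.3 m.
East–west error: 5e-08° × 52879.3 m/° ≈ 0.00264397 m.
That is 0.00264397 m = 0.2644 cm.

0.26 centimetres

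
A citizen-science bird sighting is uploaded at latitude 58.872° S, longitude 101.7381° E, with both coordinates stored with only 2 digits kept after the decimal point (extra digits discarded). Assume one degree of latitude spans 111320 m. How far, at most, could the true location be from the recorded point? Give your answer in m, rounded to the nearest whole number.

Truncating at 2 decimal places can drop up to a full unit in the last place, so each coordinate may be off by as much as 0.01°.
Latitude error → 0.01 × 111320 = 1113.2 m along the meridian.
E–W at 58.872°: 0.01° × 111320 × cos 58.872° = 0.01 × 111320 × 0.5170 ≈ 575.471 m.
The two errors are perpendicular, so the maximum displacement is √(1113.2² + 575.471²) ≈ 1253.15 m.

1253 m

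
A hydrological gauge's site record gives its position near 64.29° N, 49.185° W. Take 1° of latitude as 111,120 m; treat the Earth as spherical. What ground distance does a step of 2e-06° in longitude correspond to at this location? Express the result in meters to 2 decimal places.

0.10 meters

2e-06° of longitude at 64.29° is 2e-06 × 111120 × cos 64.29° ≈ 2e-06 × 48205.7 = 0.0964113 m.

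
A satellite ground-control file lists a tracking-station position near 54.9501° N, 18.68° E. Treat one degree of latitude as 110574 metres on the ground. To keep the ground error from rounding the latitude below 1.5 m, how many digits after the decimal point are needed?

5 decimal places

One degree of latitude covers 110574 m.
Rounding to N decimal places gives at most 0.5 × 10⁻ᴺ degrees of error, i.e. 0.5 × 10⁻ᴺ × 110574 m.
Need 0.5 × 110574 × 10⁻ᴺ ≤ 1.5 → 10⁻ᴺ ≤ 2.713e-05, so N ≥ 4.57.
So 5 decimal places suffice (0.553 m); 4 would allow up to 5.53 m.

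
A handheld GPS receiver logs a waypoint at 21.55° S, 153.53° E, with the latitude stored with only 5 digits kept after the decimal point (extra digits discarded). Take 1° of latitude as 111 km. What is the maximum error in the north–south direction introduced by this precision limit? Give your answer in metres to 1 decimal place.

1.1 metres

Truncating at 5 decimal places can drop up to a full unit in the last place, so the latitude may be off by as much as 1e-05°.
Along the meridian that is 1e-05° × 111000 m/° = 1.11 m.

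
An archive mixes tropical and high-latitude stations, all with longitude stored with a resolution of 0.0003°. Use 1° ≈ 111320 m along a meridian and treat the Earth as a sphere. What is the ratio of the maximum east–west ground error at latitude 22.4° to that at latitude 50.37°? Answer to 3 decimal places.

1.450

With a 0.0003° grid the true value lies within half a step, ±0.0003°/2 = ±0.00015°, of the stored one.
At 22.4°: 0.00015° × 111320 × cos 22.4° = 0.00015 × 111320 × 0.9245 ≈ 15.438 m.
Error at 50.37° = 0.00015° × 111320 × cos 50.37° ≈ 16.698 × 0.6378 = 10.65 m.
Ratio: 15.438 / 10.65 = cos 22.4° / cos 50.37° ≈ 1.4495.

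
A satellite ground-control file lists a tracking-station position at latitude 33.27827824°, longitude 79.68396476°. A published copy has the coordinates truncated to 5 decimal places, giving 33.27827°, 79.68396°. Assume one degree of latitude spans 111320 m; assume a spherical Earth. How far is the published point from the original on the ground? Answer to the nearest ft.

Δlat = 33.27827824 − 33.27827 = +0.00000824°; Δlon = 79.68396476 − 79.68396 = +0.00000476°.
North–south shift: 0.00000824 × 111320 = 0.917277 m.
East–west at this latitude: 0.00000476° × 111320 × cos 33.2783° ≈ 0.00000476 × 93065.2 = 0.442991 m.
Distance: √(0.917277² + 0.442991²) ≈ 1.01864 m.
In feet: 1.01864 m ÷ 0.3048 ≈ 3.342 ft.

3 ft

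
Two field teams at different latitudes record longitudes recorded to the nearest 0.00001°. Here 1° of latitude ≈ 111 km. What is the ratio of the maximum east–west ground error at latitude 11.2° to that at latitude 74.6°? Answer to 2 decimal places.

3.69

Rounding to 5 decimal places leaves the longitude within ±5e-06° of the true value.
At 11.2°: 5e-06° × 111000 × cos 11.2° = 5e-06 × 111000 × 0.9810 ≈ 0.54443 m.
Error at 74.6° = 5e-06° × 111000 × cos 74.6° ≈ 0.555 × 0.2656 = 0.14738 m.
Ratio: 0.54443 / 0.14738 = cos 11.2° / cos 74.6° ≈ 3.6940.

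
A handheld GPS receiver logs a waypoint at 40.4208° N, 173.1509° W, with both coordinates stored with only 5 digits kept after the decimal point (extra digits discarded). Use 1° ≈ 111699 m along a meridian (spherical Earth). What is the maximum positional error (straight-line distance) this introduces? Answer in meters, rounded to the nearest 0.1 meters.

Truncating at 5 decimal places can drop up to a full unit in the last place, so each coordinate may be off by as much as 1e-05°.
North–south component: 1e-05° × 111699 = 1.11699 m.
Longitude error → 1e-05 × 111699 × cos 40.4208° = 1e-05 × 111699 × 0.7613 ≈ 0.850368 m.
The two errors are perpendicular, so the maximum displacement is √(1.11699² + 0.850368²) ≈ 1.40385 m.

1.4 meters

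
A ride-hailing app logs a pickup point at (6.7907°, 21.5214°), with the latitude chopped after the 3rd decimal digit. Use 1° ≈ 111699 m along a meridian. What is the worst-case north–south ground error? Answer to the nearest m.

Truncating at 3 decimal places can drop up to a full unit in the last place, so the latitude may be off by as much as 0.001°.
So the N–S error is at most 0.001 × 111699 = 111.699 m.

112 m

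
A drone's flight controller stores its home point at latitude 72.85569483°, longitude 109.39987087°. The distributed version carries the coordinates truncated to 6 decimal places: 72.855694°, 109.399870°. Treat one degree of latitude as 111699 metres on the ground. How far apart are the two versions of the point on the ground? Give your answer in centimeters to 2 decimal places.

9.70 centimeters

The latitude changed by +0.00000083° and the longitude by +0.00000087°.
North–south shift: 0.00000083 × 111699 = 0.0927102 m.
E–W at 72.8557°: 0.00000087° × 111699 × cos 72.8557° = 0.00000087 × 111699 × 0.2948 ≈ 0.0286461 m.
Combined displacement = (0.0927102² + 0.0286461²)^½ ≈ 0.0970349 m.
That is 0.0970349 m = 9.7035 cm.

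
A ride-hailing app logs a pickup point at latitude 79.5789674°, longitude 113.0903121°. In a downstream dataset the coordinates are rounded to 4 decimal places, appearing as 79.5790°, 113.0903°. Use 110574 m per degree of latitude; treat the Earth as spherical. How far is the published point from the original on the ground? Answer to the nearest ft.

12 ft

The latitude changed by -0.0000326° and the longitude by +0.0000121°.
N–S: -0.0000326° × 110574 m/° = -3.60471 m.
E–W at 79.579°: 0.0000121° × 110574 × cos 79.579° = 0.0000121 × 110574 × 0.1809 ≈ 0.242007 m.
Hypotenuse of the two orthogonal shifts: √(3.60471² + 0.242007²) = 3.61283 m.
Converting: 3.61283 m × 3.2808 ft/m ≈ 11.853 ft.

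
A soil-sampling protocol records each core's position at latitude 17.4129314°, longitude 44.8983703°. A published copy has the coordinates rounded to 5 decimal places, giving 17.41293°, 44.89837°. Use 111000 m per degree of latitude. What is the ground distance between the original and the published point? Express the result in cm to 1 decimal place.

The latitude changed by +0.0000014° and the longitude by +0.0000003°.
North–south shift: 0.0000014 × 111000 = 0.1554 m.
East–west at this latitude: 0.0000003° × 111000 × cos 17.4129° ≈ 0.0000003 × 105913 = 0.031774 m.
Distance: √(0.1554² + 0.031774²) ≈ 0.158615 m.
That is 0.158615 m = 15.862 cm.

15.9 cm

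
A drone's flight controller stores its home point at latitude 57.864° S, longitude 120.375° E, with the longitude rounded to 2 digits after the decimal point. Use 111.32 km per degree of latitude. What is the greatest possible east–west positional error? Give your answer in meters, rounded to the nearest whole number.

296 meters

Rounding to 2 decimal places leaves the longitude within ±0.005° of the true value.
Parallels shrink by cos φ, so at 57.864° a degree of longitude is 111320 × 0.5319 ≈ 59214.5 m.
Maximum E–W displacement: 0.005 × 59214.5 = 296.073 m.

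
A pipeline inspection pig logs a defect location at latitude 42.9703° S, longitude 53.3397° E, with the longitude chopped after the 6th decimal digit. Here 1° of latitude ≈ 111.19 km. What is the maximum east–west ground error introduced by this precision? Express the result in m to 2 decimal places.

Truncating at 6 decimal places can drop up to a full unit in the last place, so the longitude may be off by as much as 1e-06°.
At latitude 42.9703° a degree of longitude spans 111190 m × cos 42.9703° = 111190 × 0.7317 ≈ 81358.5 m.
So at most 1e-06° × 81358.5 ≈ 0.0813585 m east–west.

0.08 m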